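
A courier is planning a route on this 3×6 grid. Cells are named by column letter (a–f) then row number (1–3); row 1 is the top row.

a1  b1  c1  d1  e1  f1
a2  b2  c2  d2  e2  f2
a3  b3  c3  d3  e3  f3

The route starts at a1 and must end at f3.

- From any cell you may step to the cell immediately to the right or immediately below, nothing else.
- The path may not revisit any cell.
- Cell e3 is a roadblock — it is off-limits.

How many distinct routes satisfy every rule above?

A right/down-only route from a1 to f3 makes exactly 2 down-moves and 5 right-moves in some order.
With no other constraints that would be C(7,2) = 21 routes.
Subtract routes through each blocked cell (inclusion–exclusion for overlaps): − through e3: 15 → 6.
That gives 6 routes.

6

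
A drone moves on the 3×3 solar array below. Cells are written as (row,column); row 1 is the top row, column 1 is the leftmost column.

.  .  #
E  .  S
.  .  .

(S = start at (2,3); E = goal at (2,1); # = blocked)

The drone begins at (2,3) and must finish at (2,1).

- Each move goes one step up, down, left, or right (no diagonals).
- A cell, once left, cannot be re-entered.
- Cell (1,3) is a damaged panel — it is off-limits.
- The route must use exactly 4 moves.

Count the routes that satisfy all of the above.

Need simple routes of exactly 4 moves from (2,3) to (2,1) (Manhattan distance 2, so 1 moves are spent on a detour and 1 undoing it).
Enumerating: (2,3) (3,3) (3,2) (2,2) (2,1) | (2,3) (3,3) (3,2) (3,1) (2,1) | (2,3) (2,2) (1,2) (1,1) (2,1) | (2,3) (2,2) (3,2) (3,1) (2,1).
That gives 4 routes.

4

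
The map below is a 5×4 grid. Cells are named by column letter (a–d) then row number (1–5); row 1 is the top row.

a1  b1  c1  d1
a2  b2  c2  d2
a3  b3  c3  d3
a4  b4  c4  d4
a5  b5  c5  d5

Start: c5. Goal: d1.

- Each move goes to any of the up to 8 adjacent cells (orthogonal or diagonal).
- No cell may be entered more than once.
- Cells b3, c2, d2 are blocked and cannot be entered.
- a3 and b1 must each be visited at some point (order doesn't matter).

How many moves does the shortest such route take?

Any route passes through a3 and b1 in some order between c5 and d1. Summing Chebyshev distances along each leg and taking the cheapest ordering (c5 → a3 → b1 → d1) gives a lower bound of 2 + 2 + 2 = 6 moves.
A route of 6 moves achieves this: c5 → b4 → a3 → a2 → b1 → c1 → d1.
Since 6 matches the lower bound, it is optimal.

6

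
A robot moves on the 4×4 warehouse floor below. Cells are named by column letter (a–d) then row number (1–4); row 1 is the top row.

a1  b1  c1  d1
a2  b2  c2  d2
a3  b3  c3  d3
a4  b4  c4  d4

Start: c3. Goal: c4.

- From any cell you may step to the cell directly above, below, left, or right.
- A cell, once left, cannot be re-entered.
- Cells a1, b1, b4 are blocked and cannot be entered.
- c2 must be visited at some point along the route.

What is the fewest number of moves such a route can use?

5

Any route passes through c2 somewhere between c3 and c4. Summing Manhattan distances along the two legs (c3 → c2 → c4) gives a lower bound of 1 + 2 = 3 moves.
The shortest route satisfying every rule uses 5 moves: c3 → c2 → d2 → d3 → d4 → c4.
The no-revisit rule (legs can't share cells) pushes the minimum above the 3-move bound; an exhaustive check rules out every length from 3 to 4, leaving 5 as the minimum.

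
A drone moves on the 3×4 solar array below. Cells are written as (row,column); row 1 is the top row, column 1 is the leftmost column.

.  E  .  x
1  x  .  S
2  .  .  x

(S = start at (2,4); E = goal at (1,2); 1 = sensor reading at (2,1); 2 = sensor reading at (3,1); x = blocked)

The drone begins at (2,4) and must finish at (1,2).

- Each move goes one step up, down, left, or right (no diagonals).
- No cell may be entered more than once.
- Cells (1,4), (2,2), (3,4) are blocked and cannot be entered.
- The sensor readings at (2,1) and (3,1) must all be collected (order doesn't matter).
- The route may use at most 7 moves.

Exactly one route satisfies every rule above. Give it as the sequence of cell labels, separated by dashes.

(2,4) - (2,3) - (3,3) - (3,2) - (3,1) - (2,1) - (1,1) - (1,2)

The 7-move cap with required stops at (2,1), (3,1) leaves no slack for detours.
Route from (2,4): left to (2,3), down to (3,3), 2× left (reaching (3,1)), 2× up (reaching (1,1)), right to (1,2) — 7 moves in all.
Check: all required cells visited; 7 ≤ 7 moves.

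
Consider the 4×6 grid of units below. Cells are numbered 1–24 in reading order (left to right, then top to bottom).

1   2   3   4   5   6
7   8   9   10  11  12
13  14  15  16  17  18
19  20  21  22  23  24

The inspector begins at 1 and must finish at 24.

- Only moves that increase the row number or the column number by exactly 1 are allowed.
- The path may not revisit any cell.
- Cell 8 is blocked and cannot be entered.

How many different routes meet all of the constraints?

26

A right/down-only route from 1 to 24 makes exactly 3 down-moves and 5 right-moves in some order.
With no other constraints that would be C(8,3) = 56 routes.
Subtract routes through each blocked cell (inclusion–exclusion for overlaps): − through 8: 30 → 26.
That gives 26 routes.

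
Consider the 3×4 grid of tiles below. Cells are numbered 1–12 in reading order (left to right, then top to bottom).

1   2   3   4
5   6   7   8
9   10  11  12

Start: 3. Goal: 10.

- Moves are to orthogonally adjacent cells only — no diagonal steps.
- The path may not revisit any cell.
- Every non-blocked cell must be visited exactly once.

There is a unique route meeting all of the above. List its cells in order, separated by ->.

Need to visit all 12 open cells exactly once, starting at 3 and ending at 10.
Cell 1 has only two open neighbours (5 and 2), so the path must pass straight through it: one of those is the cell it's entered from and the other is where it exits.
Route from 3: right 1 to 4, down 2 to 12, left 1 to 11, up 1 to 7, left 1 to 6, up 1 to 2, left 1 to 1, down 2 to 9, right 1 to 10 — 11 moves in all.
Check: all 12 open cells covered.

3 -> 4 -> 8 -> 12 -> 11 -> 7 -> 6 -> 2 -> 1 -> 5 -> 9 -> 10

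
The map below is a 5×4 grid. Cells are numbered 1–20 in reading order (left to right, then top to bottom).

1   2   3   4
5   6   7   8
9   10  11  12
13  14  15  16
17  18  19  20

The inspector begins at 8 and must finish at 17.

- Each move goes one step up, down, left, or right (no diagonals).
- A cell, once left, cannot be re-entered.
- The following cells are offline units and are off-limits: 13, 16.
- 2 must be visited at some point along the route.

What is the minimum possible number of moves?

8

Any route passes through 2 somewhere between 8 and 17. Summing Manhattan distances along the two legs (8 → 2 → 17) gives a lower bound of 3 + 5 = 8 moves.
A route of 8 moves achieves this: 8 → 4 → 3 → 2 → 6 → 10 → 14 → 18 → 17.
Since 8 matches the lower bound, it is optimal.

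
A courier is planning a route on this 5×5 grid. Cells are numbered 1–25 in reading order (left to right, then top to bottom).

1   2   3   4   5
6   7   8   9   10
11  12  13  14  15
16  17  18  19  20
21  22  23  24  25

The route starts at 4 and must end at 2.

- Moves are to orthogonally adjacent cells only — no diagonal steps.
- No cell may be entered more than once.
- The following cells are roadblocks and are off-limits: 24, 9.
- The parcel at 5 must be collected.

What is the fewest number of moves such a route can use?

Any route passes through 5 somewhere between 4 and 2. Summing Manhattan distances along the two legs (4 → 5 → 2) gives a lower bound of 1 + 3 = 4 moves.
The shortest route satisfying every rule uses 8 moves: 4 → 5 → 10 → 15 → 14 → 13 → 8 → 3 → 2.
The bound of 4 isn't tight here; checking systematically, no route of length 4 through 7 satisfies every constraint (on a 4-connected grid the length of any start-to-goal walk has the same parity as the Manhattan bound, so only lengths 4, 6, 8, … need checking), so 8 is the minimum.

8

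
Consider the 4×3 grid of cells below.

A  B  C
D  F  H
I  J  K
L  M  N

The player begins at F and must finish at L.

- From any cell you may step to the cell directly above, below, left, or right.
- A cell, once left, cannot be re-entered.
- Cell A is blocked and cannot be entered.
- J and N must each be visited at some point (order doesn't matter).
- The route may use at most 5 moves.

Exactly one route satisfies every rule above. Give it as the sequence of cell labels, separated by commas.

The 5-move cap with required stops at J, N leaves no slack for detours.
Route from F: down 1 to J, right 1 to K, down 1 to N, left 2 to L — 5 moves in all.
Check: all required cells visited; 5 ≤ 5 moves.

F, J, K, N, M, L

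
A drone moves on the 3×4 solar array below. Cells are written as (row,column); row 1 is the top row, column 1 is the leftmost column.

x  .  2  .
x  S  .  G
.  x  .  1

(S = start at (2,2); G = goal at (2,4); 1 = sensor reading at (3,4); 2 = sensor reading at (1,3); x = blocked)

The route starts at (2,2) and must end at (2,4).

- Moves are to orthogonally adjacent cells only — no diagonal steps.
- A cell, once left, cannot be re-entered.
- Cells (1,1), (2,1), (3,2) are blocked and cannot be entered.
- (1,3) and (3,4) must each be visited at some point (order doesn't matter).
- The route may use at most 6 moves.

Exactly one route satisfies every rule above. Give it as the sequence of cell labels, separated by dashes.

(2,2) - (1,2) - (1,3) - (2,3) - (3,3) - (3,4) - (2,4)

Any route must reach (1,3) and (3,4) and still end at (2,4) within 6 moves, so the order of the required stops is forced.
Route from (2,2): up 1 to (1,2), right 1 to (1,3), down 2 to (3,3), right 1 to (3,4), up 1 to (2,4) — 6 moves in all.
Check: all required cells visited; 6 ≤ 6 moves.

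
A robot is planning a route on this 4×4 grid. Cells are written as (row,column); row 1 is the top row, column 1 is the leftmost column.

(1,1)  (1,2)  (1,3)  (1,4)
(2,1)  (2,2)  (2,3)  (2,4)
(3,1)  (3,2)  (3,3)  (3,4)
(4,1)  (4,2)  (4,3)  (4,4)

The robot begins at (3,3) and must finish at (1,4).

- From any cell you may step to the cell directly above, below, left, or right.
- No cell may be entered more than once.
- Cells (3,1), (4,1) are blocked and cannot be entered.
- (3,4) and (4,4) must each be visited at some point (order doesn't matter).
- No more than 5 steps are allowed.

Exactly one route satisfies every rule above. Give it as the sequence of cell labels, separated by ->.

(3,3) -> (4,3) -> (4,4) -> (3,4) -> (2,4) -> (1,4)

The 5-move cap with required stops at (3,4), (4,4) leaves no slack for detours.
Route from (3,3): down 1 to (4,3), right 1 to (4,4), up 3 to (1,4) — 5 moves in all.
Check: all required cells visited; 5 ≤ 5 moves.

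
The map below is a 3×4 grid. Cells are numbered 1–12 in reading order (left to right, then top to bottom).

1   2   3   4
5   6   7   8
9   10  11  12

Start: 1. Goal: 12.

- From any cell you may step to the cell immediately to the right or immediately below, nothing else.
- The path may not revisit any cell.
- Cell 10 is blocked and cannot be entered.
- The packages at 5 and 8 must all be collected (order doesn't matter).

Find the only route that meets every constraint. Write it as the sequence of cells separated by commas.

Moves only go right or down, so the column and row indices never decrease.
Route from 1: down 1 to 5, right 3 to 8, down 1 to 12 — 5 moves in all.
Check: all required cells visited.

1, 5, 6, 7, 8, 12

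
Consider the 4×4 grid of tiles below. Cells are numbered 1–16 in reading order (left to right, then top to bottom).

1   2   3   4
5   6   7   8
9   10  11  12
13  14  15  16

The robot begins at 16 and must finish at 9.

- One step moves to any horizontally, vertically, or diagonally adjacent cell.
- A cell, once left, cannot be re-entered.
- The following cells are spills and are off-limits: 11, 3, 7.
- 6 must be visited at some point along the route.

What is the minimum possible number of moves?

4

Any route passes through 6 somewhere between 16 and 9. Summing Chebyshev distances along the two legs (16 → 6 → 9) gives a lower bound of 2 + 1 = 3 moves.
That bound ignores the blocked cells. Measuring each leg by the fewest moves that actually steer around them (16→6: 3; 6→9: 1) raises the lower bound to 4.
A route of 4 moves exists: 16 → 15 → 10 → 6 → 9.
Since 4 matches that lower bound, it is optimal.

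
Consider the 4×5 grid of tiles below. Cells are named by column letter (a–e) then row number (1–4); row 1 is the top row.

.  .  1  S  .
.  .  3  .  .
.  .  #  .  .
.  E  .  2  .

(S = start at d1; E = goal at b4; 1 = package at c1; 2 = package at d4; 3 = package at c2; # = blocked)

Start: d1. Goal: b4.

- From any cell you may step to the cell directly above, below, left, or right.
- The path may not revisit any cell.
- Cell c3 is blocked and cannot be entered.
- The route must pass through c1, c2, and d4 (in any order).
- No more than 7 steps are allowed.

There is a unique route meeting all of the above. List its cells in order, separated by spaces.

d1 c1 c2 d2 d3 d4 c4 b4

The 7-move cap with required stops at c1, c2, d4 leaves no slack for detours.
Route from d1: left 1 to c1, down 1 to c2, right 1 to d2, down 2 to d4, left 2 to b4 — 7 moves in all.
Check: all required cells visited; 7 ≤ 7 moves.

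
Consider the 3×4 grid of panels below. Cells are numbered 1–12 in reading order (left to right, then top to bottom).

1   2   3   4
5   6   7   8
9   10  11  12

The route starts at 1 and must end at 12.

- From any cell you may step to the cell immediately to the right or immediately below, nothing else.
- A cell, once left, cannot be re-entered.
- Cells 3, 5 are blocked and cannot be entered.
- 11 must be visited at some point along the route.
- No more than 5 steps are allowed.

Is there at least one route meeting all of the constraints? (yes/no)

One route that works: 1 → 2 → 6 → 10 → 11 → 12.

yes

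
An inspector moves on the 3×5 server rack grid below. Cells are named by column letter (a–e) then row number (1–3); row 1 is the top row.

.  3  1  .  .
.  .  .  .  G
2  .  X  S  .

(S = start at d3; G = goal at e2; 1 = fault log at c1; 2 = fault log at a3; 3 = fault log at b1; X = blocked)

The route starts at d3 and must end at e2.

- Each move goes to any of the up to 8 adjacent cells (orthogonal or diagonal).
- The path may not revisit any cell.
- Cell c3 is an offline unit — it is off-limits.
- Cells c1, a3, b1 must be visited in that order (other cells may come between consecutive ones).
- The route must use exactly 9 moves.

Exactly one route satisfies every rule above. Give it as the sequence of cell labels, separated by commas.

The waypoints must appear in the order c1, a3, b1, with no cell reused.
Route from d3: up 1 to d2, up-left 1 to c1, down-left 2 to a3, up 1 to a2, up-right 1 to b1, down-right 1 to c2, up-right 1 to d1, down-right 1 to e2 — 9 moves in all.
Check: order respected (1 at step 2, 2 at step 4, 3 at step 6); 9 moves as required.

d3, d2, c1, b2, a3, a2, b1, c2, d1, e2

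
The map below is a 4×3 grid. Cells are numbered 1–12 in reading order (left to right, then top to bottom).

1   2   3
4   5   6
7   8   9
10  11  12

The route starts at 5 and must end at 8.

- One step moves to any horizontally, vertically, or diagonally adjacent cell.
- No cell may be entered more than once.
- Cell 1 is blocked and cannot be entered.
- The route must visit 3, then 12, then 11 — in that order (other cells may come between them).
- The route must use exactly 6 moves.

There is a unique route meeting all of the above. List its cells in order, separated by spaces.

5 3 6 9 12 11 8

The waypoints must appear in the order 3, 12, 11, with no cell reused.
Route from 5: up-right 1 to 3, down 3 to 12, left 1 to 11, up 1 to 8 — 6 moves in all.
Check: order respected (3 at step 1, 12 at step 4, 11 at step 5); 6 moves as required.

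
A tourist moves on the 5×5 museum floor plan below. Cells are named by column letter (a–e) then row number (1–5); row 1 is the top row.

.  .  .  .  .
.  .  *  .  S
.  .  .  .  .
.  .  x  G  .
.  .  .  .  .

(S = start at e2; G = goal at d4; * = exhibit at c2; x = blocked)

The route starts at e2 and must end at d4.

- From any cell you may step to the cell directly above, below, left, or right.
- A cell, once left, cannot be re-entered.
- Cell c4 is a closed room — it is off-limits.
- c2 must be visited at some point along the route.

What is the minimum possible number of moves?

5

Any route passes through c2 somewhere between e2 and d4. Summing Manhattan distances along the two legs (e2 → c2 → d4) gives a lower bound of 2 + 3 = 5 moves.
A route of 5 moves achieves this: e2 → d2 → c2 → c3 → d3 → d4.
Since 5 matches the lower bound, it is optimal.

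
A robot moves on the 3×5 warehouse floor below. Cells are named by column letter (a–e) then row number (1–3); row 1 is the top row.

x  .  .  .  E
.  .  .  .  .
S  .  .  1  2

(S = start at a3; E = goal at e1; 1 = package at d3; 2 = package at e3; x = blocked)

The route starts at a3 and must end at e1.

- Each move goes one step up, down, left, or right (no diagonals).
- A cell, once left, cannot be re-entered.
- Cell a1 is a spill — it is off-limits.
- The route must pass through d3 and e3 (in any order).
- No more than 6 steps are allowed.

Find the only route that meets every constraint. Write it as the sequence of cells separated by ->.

The 6-move cap with required stops at d3, e3 leaves no slack for detours.
Route from a3: 4× right (reaching e3), 2× up (reaching e1) — 6 moves in all.
Check: all required cells visited; 6 ≤ 6 moves.

a3 -> b3 -> c3 -> d3 -> e3 -> e2 -> e1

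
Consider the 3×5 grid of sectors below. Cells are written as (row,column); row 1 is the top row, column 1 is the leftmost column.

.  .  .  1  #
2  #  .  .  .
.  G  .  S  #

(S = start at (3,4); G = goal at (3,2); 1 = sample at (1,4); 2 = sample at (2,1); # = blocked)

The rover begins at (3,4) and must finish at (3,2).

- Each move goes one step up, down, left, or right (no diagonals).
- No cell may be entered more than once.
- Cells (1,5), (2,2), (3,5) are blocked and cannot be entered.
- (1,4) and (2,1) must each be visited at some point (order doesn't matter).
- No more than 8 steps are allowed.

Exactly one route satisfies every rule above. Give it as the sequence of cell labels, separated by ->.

(3,4) -> (2,4) -> (1,4) -> (1,3) -> (1,2) -> (1,1) -> (2,1) -> (3,1) -> (3,2)

Any route must reach (1,4) and (2,1) and still end at (3,2) within 8 moves, so the order of the required stops is forced.
Route from (3,4): up 2 to (1,4), left 3 to (1,1), down 2 to (3,1), right 1 to (3,2) — 8 moves in all.
Check: all required cells visited; 8 ≤ 8 moves.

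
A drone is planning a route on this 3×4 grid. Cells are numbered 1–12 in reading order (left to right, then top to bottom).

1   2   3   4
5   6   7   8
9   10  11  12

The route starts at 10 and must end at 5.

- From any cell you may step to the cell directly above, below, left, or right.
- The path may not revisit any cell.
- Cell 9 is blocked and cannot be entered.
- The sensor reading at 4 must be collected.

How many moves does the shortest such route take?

Any route passes through 4 somewhere between 10 and 5. Summing Manhattan distances along the two legs (10 → 4 → 5) gives a lower bound of 4 + 4 = 8 moves.
A route of 8 moves achieves this: 10 → 6 → 7 → 8 → 4 → 3 → 2 → 1 → 5.
Since 8 matches the lower bound, it is optimal.

8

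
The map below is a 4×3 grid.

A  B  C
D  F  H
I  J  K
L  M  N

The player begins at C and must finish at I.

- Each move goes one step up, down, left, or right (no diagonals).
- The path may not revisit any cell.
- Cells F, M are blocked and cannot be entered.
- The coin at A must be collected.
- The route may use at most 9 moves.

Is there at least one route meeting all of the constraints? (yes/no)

One route that works: C → B → A → D → I.

yes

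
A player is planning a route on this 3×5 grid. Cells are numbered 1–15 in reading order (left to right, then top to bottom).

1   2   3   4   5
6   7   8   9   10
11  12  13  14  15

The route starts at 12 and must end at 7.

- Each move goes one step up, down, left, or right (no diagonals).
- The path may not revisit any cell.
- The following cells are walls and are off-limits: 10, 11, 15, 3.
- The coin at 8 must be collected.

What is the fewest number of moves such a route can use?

3

Any route passes through 8 somewhere between 12 and 7. Summing Manhattan distances along the two legs (12 → 8 → 7) gives a lower bound of 2 + 1 = 3 moves.
A route of 3 moves achieves this: 12 → 13 → 8 → 7.
Since 3 matches the lower bound, it is optimal.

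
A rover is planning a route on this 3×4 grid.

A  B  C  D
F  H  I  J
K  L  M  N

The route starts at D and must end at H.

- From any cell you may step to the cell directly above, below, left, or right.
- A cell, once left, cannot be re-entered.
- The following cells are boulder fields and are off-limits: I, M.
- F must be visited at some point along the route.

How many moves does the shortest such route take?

5

Any route passes through F somewhere between D and H. Summing Manhattan distances along the two legs (D → F → H) gives a lower bound of 4 + 1 = 5 moves.
A route of 5 moves achieves this: D → C → B → A → F → H.
Since 5 matches the lower bound, it is optimal.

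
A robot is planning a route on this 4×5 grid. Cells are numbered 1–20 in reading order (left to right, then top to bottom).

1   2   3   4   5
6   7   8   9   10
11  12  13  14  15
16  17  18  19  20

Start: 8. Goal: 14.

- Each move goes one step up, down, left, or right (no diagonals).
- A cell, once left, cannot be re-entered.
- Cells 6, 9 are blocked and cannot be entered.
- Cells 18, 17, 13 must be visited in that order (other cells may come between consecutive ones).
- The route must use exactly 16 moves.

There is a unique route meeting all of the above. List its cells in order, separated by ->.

The waypoints must appear in the order 18, 17, 13, with no cell reused.
Route from 8: left 1 to 7, up 1 to 2, right 3 to 5, down 3 to 20, left 4 to 16, up 1 to 11, right 3 to 14 — 16 moves in all.
Check: order respected (18 at step 10, 17 at step 11, 13 at step 15); 16 moves as required.

8 -> 7 -> 2 -> 3 -> 4 -> 5 -> 10 -> 15 -> 20 -> 19 -> 18 -> 17 -> 16 -> 11 -> 12 -> 13 -> 14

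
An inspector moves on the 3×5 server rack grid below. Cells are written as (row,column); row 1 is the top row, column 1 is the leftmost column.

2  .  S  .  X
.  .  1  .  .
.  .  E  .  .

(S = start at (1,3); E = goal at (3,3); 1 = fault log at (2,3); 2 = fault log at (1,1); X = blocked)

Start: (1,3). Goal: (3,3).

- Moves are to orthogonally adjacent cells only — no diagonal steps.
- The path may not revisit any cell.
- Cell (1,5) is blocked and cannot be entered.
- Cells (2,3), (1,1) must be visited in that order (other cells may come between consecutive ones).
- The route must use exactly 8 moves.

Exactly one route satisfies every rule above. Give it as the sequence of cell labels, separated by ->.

(1,3) -> (2,3) -> (2,2) -> (1,2) -> (1,1) -> (2,1) -> (3,1) -> (3,2) -> (3,3)

The waypoints must appear in the order (2,3), (1,1), with no cell reused.
Route from (1,3): down to (2,3), left to (2,2), up to (1,2), left to (1,1), 2× down (reaching (3,1)), 2× right (reaching (3,3)) — 8 moves in all.
Check: order respected (1 at step 1, 2 at step 4); 8 moves as required.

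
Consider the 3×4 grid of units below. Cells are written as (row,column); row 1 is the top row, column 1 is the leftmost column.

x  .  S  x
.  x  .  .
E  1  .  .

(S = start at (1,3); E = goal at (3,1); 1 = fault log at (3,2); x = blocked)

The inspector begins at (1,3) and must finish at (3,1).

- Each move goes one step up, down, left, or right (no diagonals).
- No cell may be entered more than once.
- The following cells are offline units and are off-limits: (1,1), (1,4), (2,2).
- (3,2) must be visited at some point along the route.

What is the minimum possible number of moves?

Any route passes through (3,2) somewhere between (1,3) and (3,1). Summing Manhattan distances along the two legs ((1,3) → (3,2) → (3,1)) gives a lower bound of 3 + 1 = 4 moves.
A route of 4 moves achieves this: (1,3) → (2,3) → (3,3) → (3,2) → (3,1).
Since 4 matches the lower bound, it is optimal.

4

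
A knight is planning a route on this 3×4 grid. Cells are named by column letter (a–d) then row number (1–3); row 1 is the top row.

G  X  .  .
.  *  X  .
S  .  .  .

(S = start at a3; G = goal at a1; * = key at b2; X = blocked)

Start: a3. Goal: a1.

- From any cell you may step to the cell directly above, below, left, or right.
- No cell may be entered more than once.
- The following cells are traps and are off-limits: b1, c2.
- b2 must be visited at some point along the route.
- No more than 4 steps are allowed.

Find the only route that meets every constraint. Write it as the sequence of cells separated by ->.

a3 -> b3 -> b2 -> a2 -> a1

Any route must reach b2 and still end at a1 within 4 moves, so the order of the required stops is forced.
Route from a3: right to b3, up to b2, left to a2, up to a1 — 4 moves in all.
Check: all required cells visited; 4 ≤ 4 moves.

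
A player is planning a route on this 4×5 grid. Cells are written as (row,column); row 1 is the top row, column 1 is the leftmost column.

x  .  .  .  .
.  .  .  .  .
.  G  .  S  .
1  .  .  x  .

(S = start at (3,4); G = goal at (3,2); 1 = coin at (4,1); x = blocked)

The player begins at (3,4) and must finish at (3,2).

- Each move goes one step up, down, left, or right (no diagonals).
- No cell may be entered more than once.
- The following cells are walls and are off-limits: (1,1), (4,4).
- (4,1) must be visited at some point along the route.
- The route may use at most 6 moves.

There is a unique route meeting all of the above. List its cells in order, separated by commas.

(3,4), (3,3), (4,3), (4,2), (4,1), (3,1), (3,2)

The budget equals the shortest possible length, so every move has to be on a shortest route through the required cells.
Route from (3,4): left 1 to (3,3), down 1 to (4,3), left 2 to (4,1), up 1 to (3,1), right 1 to (3,2) — 6 moves in all.
Check: all required cells visited; 6 ≤ 6 moves.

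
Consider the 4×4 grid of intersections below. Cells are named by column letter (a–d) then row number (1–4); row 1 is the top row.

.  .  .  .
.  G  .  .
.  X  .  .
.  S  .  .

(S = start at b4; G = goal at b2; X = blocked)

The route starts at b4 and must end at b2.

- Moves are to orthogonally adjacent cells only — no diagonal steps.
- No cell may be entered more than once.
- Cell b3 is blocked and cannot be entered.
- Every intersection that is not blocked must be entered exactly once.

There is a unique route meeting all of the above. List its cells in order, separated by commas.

b4, a4, a3, a2, a1, b1, c1, d1, d2, d3, d4, c4, c3, c2, b2

Need to visit all 15 open cells exactly once, starting at b4 and ending at b2.
Cell d1 has only two open neighbours (d2 and c1), so the path must pass straight through it: one of those is the cell it's entered from and the other is where it exits.
Route from b4: left 1 to a4, up 3 to a1, right 3 to d1, down 3 to d4, left 1 to c4, up 2 to c2, left 1 to b2 — 14 moves in all.
Check: all 15 open cells covered.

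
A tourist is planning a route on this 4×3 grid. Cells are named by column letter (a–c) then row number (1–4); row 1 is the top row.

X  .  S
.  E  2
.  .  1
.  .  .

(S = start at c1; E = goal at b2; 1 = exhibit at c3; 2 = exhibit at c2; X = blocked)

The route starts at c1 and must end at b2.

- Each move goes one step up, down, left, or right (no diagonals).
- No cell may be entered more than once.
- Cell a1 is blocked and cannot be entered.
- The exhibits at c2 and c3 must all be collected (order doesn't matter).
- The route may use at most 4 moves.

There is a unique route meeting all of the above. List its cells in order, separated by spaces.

c1 c2 c3 b3 b2

The 4-move cap with required stops at c2, c3 leaves no slack for detours.
Route from c1: down 2 to c3, left 1 to b3, up 1 to b2 — 4 moves in all.
Check: all required cells visited; 4 ≤ 4 moves.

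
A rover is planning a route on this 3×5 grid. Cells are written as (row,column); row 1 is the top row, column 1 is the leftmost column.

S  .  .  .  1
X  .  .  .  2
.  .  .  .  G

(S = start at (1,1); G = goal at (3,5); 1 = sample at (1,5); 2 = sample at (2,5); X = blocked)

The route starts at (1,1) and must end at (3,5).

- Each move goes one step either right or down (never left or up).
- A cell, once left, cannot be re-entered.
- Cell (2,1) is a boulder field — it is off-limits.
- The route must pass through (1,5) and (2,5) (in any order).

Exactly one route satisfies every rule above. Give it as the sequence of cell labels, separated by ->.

Moves only go right or down, so the column and row indices never decrease.
Route from (1,1): right 4 to (1,5), down 2 to (3,5) — 6 moves in all.
Check: all required cells visited.

(1,1) -> (1,2) -> (1,3) -> (1,4) -> (1,5) -> (2,5) -> (3,5)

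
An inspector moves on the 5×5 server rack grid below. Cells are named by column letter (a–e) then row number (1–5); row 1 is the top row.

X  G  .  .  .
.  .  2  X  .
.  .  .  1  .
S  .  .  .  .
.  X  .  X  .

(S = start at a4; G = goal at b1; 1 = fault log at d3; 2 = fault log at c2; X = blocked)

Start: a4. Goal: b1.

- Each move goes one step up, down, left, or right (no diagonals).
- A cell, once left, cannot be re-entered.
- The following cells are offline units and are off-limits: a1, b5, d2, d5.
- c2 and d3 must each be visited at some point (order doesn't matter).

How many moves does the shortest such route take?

8

Any route passes through c2 and d3 in some order between a4 and b1. Summing Manhattan distances along each leg and taking the cheapest ordering (a4 → d3 → c2 → b1) gives a lower bound of 4 + 2 + 2 = 8 moves.
A route of 8 moves achieves this: a4 → b4 → c4 → d4 → d3 → c3 → c2 → c1 → b1.
Since 8 matches the lower bound, it is optimal.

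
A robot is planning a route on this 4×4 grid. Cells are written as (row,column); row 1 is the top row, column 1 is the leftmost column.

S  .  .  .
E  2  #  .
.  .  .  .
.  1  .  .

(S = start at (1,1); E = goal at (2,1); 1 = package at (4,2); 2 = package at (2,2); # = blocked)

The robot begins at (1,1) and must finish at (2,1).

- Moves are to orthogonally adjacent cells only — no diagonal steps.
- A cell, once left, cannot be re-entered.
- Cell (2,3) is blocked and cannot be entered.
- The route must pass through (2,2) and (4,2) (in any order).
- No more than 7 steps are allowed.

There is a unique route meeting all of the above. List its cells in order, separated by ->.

Any route must reach (2,2) and (4,2) and still end at (2,1) within 7 moves, so the order of the required stops is forced.
Route from (1,1): right to (1,2), 3× down (reaching (4,2)), left to (4,1), 2× up (reaching (2,1)) — 7 moves in all.
Check: all required cells visited; 7 ≤ 7 moves.

(1,1) -> (1,2) -> (2,2) -> (3,2) -> (4,2) -> (4,1) -> (3,1) -> (2,1)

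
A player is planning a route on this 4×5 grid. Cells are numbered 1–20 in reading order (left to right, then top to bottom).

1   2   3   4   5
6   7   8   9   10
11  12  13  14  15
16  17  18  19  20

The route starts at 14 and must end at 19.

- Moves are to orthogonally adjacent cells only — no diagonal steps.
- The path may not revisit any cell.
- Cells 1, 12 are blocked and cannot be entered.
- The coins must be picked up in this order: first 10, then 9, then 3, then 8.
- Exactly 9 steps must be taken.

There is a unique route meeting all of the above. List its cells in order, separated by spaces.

The waypoints must appear in the order 10, 9, 3, 8, with no cell reused.
Route from 14: right 1 to 15, up 1 to 10, left 1 to 9, up 1 to 4, left 1 to 3, down 3 to 18, right 1 to 19 — 9 moves in all.
Check: order respected (10 at step 2, 9 at step 3, 3 at step 5, 8 at step 6); 9 moves as required.

14 15 10 9 4 3 8 13 18 19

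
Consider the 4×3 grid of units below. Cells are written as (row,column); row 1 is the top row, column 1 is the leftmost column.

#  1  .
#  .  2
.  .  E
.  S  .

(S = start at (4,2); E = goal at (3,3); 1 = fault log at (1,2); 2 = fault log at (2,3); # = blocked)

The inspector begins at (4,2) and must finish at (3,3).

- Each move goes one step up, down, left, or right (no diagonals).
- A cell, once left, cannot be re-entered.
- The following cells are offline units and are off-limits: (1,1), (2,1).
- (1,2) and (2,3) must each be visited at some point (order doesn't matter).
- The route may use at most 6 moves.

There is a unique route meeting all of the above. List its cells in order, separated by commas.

The 6-move cap with required stops at (1,2), (2,3) leaves no slack for detours.
Route from (4,2): 3× up (reaching (1,2)), right to (1,3), 2× down (reaching (3,3)) — 6 moves in all.
Check: all required cells visited; 6 ≤ 6 moves.

(4,2), (3,2), (2,2), (1,2), (1,3), (2,3), (3,3)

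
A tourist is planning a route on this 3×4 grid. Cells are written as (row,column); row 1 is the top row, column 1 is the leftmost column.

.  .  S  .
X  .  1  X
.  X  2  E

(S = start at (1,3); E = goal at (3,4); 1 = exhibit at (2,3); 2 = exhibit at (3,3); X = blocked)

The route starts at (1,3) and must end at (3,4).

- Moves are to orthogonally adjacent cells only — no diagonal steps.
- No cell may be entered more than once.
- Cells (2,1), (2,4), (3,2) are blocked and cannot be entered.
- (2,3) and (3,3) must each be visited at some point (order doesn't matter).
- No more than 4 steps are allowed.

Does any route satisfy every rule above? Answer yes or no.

One route that works: (1,3) → (2,3) → (3,3) → (3,4).

yes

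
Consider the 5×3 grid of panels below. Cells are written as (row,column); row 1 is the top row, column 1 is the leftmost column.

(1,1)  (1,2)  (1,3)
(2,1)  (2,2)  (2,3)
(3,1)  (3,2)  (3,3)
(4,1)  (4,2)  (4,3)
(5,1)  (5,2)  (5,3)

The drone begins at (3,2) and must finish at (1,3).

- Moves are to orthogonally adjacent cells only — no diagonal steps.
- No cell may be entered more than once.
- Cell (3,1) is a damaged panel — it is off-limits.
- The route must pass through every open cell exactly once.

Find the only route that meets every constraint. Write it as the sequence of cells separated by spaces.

Need to visit all 14 open cells exactly once, starting at (3,2) and ending at (1,3).
Cell (4,1) has only two open neighbours ((5,1) and (4,2)), so the path must pass straight through it: one of those is the cell it's entered from and the other is where it exits.
Route from (3,2): down to (4,2), left to (4,1), down to (5,1), 2× right (reaching (5,3)), 3× up (reaching (2,3)), 2× left (reaching (2,1)), up to (1,1), 2× right (reaching (1,3)) — 13 moves in all.
Check: all 14 open cells covered.

(3,2) (4,2) (4,1) (5,1) (5,2) (5,3) (4,3) (3,3) (2,3) (2,2) (2,1) (1,1) (1,2) (1,3)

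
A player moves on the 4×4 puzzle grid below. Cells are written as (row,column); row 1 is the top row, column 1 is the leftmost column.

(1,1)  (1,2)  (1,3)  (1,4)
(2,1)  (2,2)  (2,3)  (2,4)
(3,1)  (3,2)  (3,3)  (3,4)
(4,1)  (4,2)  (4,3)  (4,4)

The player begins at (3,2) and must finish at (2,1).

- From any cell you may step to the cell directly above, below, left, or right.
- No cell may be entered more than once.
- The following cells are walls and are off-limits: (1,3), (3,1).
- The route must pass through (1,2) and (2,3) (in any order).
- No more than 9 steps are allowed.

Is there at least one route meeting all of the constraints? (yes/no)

One route that works: (3,2) → (3,3) → (2,3) → (2,2) → (1,2) → (1,1) → (2,1).

yes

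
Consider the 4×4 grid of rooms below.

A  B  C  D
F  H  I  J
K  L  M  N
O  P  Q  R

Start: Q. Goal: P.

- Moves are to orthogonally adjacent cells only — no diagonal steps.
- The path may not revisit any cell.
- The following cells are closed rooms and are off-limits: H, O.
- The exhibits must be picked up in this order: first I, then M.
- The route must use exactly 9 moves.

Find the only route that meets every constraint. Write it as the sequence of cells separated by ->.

The waypoints must appear in the order I, M, with no cell reused.
Route from Q: right 1 to R, up 3 to D, left 1 to C, down 2 to M, left 1 to L, down 1 to P — 9 moves in all.
Check: order respected (I at step 6, M at step 7); 9 moves as required.

Q -> R -> N -> J -> D -> C -> I -> M -> L -> P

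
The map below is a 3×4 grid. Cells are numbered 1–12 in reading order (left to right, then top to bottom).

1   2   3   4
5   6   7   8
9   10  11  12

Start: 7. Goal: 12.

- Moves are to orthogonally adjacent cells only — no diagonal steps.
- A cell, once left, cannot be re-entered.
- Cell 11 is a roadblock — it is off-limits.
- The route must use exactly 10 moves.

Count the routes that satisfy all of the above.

1

Need simple routes of exactly 10 moves from 7 to 12 (Manhattan distance 2, so 4 moves are spent on a detour and 4 undoing it).
Enumerating: 7 6 10 9 5 1 2 3 4 8 12.
That gives 1 route.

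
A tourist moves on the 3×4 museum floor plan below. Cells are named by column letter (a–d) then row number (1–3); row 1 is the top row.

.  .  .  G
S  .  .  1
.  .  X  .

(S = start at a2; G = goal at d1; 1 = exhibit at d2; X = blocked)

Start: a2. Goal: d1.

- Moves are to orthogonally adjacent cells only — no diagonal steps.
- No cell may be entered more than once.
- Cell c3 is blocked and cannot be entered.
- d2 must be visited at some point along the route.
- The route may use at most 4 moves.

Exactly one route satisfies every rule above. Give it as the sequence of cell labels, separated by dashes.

The 4-move cap with required stops at d2 leaves no slack for detours.
Route from a2: right 3 to d2, up 1 to d1 — 4 moves in all.
Check: all required cells visited; 4 ≤ 4 moves.

a2 - b2 - c2 - d2 - d1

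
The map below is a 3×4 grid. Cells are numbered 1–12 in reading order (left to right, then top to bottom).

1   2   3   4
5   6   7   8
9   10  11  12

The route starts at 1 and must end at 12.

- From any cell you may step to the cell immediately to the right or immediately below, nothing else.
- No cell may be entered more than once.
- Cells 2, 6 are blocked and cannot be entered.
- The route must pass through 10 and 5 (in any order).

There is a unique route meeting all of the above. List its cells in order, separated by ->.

1 -> 5 -> 9 -> 10 -> 11 -> 12

Moves only go right or down, so the column and row indices never decrease.
Route from 1: down 2 to 9, right 3 to 12 — 5 moves in all.
Check: all required cells visited.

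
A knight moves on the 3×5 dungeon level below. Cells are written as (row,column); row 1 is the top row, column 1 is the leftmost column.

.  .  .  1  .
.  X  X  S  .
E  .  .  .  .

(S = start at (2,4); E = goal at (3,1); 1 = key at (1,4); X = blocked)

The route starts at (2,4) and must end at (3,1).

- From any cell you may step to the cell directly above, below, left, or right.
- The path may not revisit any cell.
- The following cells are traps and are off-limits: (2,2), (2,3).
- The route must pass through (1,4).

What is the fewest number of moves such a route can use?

Any route passes through (1,4) somewhere between (2,4) and (3,1). Summing Manhattan distances along the two legs ((2,4) → (1,4) → (3,1)) gives a lower bound of 1 + 5 = 6 moves.
A route of 6 moves achieves this: (2,4) → (1,4) → (1,3) → (1,2) → (1,1) → (2,1) → (3,1).
Since 6 matches the lower bound, it is optimal.

6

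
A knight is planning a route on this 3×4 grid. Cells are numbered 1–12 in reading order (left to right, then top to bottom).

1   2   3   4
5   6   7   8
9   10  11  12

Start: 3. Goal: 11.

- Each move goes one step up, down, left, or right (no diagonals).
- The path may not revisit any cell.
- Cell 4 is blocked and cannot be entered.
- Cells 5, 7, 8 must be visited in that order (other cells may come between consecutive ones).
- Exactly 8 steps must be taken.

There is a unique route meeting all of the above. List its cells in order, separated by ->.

3 -> 2 -> 1 -> 5 -> 6 -> 7 -> 8 -> 12 -> 11

The waypoints must appear in the order 5, 7, 8, with no cell reused.
Route from 3: left 2 to 1, down 1 to 5, right 3 to 8, down 1 to 12, left 1 to 11 — 8 moves in all.
Check: order respected (5 at step 3, 7 at step 5, 8 at step 6); 8 moves as required.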